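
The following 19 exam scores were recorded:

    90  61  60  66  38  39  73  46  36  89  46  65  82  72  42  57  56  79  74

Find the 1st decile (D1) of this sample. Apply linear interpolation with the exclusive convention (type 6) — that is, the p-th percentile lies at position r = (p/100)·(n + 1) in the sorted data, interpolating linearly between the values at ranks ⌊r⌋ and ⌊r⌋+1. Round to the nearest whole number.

Sorted: 36, 38, 39, 42, 46, 46, 56, 57, 60, 61, 65, 66, 72, 73, 74, 79, 82, 89, 90.
n = 19.
r = (10/100)·(19 + 1) = 2.
r is an integer, so P10 is the value at rank 2: 38.

38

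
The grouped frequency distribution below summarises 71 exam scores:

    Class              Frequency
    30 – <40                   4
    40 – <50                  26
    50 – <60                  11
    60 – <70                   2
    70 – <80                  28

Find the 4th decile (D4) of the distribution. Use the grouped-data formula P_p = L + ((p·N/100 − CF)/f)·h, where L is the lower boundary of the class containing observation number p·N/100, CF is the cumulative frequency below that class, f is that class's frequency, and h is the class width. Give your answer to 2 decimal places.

N = 71; target position k = 40/100 · 71 = 28.4.
Cumulative frequencies: 4, 30, 41, 43, 71.
Observation 28.4 falls in the class 40 – <50.
L = 40, CF = 4, f = 26, h = 10.
P40 = 40 + ((28.4 − 4)/26)·10 = 40 + 9.38462 = 49.3846.

49.38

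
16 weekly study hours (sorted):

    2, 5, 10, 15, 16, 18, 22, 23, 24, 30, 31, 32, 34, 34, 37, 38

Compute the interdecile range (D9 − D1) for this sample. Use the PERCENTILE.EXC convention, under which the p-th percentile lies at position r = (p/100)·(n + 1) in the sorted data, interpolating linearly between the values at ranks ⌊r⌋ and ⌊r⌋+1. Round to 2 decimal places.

33.20

n = 16.
P10: r = 1.7; ranks 1–2 are 2, 5; interpolating gives 4.1.
P90: r = 15.3; ranks 15–16 are 37, 38; interpolating gives 37.3.
Difference: 37.3 − 4.1 = 33.2.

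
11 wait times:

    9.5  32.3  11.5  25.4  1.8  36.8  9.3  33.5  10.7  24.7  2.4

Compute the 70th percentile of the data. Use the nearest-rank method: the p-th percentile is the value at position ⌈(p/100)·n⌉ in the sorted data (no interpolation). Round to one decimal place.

Sorted: 1.8, 2.4, 9.3, 9.5, 10.7, 11.5, 24.7, 25.4, 32.3, 33.5, 36.8.
n = 11.
Position = ⌈70/100 · 11⌉ = ⌈7.7⌉ = 8.
The value at rank 8 is 25.4.

25.4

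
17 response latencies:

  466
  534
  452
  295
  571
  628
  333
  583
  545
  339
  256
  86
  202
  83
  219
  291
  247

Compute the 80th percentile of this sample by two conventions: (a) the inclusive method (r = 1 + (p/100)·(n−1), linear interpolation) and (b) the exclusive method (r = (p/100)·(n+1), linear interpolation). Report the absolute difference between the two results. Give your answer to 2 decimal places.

12.60

Sorted: 83, 86, 202, 219, 247, 256, 291, 295, 333, 339, 452, 466, 534, 545, 571, 583, 628.
n = 17.
(a) r = 13.8; between ranks 13 (534) and 14 (545): 542.8.
(b) r = 14.4; between ranks 14 (545) and 15 (571): 555.4.
|542.8 − 555.4| = 12.6.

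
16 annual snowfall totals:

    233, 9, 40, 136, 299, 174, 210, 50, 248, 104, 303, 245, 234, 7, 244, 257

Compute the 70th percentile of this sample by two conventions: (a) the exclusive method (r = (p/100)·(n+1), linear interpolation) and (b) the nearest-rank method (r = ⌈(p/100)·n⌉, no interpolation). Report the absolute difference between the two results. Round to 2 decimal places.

0.10

Sorted: 7, 9, 40, 50, 104, 136, 174, 210, 233, 234, 244, 245, 248, 257, 299, 303.
n = 16.
(a) r = 11.9; between ranks 11 (244) and 12 (245): 244.9.
(b) the nearest-rank method: rank 12 → 245.
|244.9 − 245| = 0.1.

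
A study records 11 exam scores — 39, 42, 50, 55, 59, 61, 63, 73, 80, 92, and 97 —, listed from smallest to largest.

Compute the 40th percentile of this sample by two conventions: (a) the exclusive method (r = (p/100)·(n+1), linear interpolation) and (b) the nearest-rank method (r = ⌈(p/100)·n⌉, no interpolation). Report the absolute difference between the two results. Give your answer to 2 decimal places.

n = 11.
(a) r = 4.8; between ranks 4 (55) and 5 (59): 58.2.
(b) the nearest-rank method: rank 5 → 59.
|58.2 − 59| = 0.8.

0.80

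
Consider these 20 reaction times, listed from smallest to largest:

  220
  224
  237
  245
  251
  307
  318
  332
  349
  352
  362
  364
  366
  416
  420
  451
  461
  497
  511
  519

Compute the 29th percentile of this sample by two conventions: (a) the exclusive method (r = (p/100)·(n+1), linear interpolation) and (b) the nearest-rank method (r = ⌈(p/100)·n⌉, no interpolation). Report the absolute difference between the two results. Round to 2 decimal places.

n = 20.
(a) r = 6.09; between ranks 6 (307) and 7 (318): 307.99.
(b) the nearest-rank method: rank 6 → 307.
|307.99 − 307| = 0.99.

0.99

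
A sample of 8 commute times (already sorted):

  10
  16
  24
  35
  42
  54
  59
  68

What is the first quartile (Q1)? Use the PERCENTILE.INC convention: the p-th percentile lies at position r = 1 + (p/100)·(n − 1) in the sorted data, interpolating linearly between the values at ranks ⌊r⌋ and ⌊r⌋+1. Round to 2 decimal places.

22.00

n = 8.
r = 1 + (25/100)·(8 − 1) = 1 + 1.75 = 2.75.
Rank 2 is 16 and rank 3 is 24.
Interpolate: 16 + 0.75·(24 − 16) = 16 + 0.75·8 = 22.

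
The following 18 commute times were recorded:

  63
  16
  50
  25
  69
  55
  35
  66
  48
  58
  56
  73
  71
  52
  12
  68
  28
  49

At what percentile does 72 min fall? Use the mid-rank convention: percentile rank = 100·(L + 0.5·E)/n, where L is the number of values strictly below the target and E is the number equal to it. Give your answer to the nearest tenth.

94.4

Sorted: 12, 16, 25, 28, 35, 48, 49, 50, 52, 55, 56, 58, 63, 66, 68, 69, 71, 73.
Count below 72: L = 17; count equal: E = 0; n = 18.
Percentile rank = 100·(17 + 0.5·0)/18 = 100·17/18 = 94.44.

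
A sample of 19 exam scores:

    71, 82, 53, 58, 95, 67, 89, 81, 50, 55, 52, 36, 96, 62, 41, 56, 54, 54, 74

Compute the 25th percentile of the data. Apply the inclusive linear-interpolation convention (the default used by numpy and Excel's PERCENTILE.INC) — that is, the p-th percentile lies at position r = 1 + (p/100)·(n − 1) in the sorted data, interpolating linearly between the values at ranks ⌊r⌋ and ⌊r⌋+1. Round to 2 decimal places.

Sorted: 36, 41, 50, 52, 53, 54, 54, 55, 56, 58, 62, 67, 71, 74, 81, 82, 89, 95, 96.
n = 19.
r = 1 + (25/100)·(19 − 1) = 1 + 4.5 = 5.5.
Rank 5 is 53 and rank 6 is 54.
Interpolate: 53 + 0.5·(54 − 53) = 53 + 0.5·1 = 53.5.

53.50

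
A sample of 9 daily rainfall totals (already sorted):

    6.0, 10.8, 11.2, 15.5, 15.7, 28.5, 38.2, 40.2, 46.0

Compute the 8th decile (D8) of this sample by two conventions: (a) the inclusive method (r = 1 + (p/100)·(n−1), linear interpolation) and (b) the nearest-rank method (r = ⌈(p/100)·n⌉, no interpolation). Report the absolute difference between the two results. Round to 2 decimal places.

1.20

n = 9.
(a) r = 7.4; between ranks 7 (38.2) and 8 (40.2): 39.
(b) the nearest-rank method: rank 8 → 40.2.
|39 − 40.2| = 1.2.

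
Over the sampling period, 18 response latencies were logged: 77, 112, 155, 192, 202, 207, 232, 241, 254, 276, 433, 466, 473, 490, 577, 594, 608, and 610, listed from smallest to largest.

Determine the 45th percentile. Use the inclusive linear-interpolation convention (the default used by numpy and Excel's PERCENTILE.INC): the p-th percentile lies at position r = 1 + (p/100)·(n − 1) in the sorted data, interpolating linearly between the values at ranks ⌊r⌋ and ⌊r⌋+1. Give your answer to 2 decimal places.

n = 18.
r = 1 + (45/100)·(18 − 1) = 1 + 7.65 = 8.65.
Rank 8 is 241 and rank 9 is 254.
Interpolate: 241 + 0.65·(254 − 241) = 241 + 0.65·13 = 249.45.

249.45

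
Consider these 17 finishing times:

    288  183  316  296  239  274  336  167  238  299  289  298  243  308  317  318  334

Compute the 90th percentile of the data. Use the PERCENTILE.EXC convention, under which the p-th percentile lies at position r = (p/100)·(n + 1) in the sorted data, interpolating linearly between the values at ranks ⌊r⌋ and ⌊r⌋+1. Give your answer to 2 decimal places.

Sorted: 167, 183, 238, 239, 243, 274, 288, 289, 296, 298, 299, 308, 316, 317, 318, 334, 336.
n = 17.
r = (90/100)·(17 + 1) = 16.2.
Rank 16 is 334 and rank 17 is 336.
Interpolate: 334 + 0.2·(336 − 334) = 334 + 0.2·2 = 334.4.

334.40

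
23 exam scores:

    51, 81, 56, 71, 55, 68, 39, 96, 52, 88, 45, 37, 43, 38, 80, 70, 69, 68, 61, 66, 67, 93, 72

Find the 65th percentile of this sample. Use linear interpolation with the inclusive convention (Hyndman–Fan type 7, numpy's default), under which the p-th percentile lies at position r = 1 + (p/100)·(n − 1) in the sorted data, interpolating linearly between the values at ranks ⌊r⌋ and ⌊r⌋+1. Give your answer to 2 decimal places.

Sorted: 37, 38, 39, 43, 45, 51, 52, 55, 56, 61, 66, 67, 68, 68, 69, 70, 71, 72, 80, 81, 88, 93, 96.
n = 23.
r = 1 + (65/100)·(23 − 1) = 1 + 14.3 = 15.3.
Rank 15 is 69 and rank 16 is 70.
Interpolate: 69 + 0.3·(70 − 69) = 69 + 0.3·1 = 69.3.

69.30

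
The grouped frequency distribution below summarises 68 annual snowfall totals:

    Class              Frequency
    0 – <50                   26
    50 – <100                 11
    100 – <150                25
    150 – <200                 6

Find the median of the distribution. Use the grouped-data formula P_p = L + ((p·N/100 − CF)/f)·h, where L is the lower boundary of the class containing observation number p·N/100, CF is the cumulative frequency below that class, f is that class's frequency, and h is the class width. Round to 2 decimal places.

86.36

N = 68; target position k = 50/100 · 68 = 34.
Cumulative frequencies: 26, 37, 62, 68.
Observation 34 falls in the class 50 – <100.
L = 50, CF = 26, f = 11, h = 50.
P50 = 50 + ((34 − 26)/11)·50 = 50 + 36.3636 = 86.3636.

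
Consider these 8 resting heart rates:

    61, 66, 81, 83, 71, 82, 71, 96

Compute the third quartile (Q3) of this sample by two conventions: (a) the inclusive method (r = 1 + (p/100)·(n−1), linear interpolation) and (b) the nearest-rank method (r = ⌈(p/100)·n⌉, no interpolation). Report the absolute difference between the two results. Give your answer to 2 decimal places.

0.25

Sorted: 61, 66, 71, 71, 81, 82, 83, 96.
n = 8.
(a) r = 6.25; between ranks 6 (82) and 7 (83): 82.25.
(b) the nearest-rank method: rank 6 → 82.
|82.25 − 82| = 0.25.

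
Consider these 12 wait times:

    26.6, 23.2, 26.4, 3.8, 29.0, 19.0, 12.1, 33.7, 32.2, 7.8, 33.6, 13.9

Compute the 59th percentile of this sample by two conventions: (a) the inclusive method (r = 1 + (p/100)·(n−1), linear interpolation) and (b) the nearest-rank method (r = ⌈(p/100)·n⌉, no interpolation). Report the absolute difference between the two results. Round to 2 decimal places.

Sorted: 3.8, 7.8, 12.1, 13.9, 19.0, 23.2, 26.4, 26.6, 29.0, 32.2, 33.6, 33.7.
n = 12.
(a) r = 7.49; between ranks 7 (26.4) and 8 (26.6): 26.498.
(b) the nearest-rank method: rank 8 → 26.6.
|26.498 − 26.6| = 0.102.

0.10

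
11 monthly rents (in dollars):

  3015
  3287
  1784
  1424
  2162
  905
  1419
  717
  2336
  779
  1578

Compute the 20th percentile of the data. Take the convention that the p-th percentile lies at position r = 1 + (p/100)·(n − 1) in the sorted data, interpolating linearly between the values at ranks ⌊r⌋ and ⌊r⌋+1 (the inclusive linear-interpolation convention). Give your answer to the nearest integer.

905

Sorted: 717, 779, 905, 1419, 1424, 1578, 1784, 2162, 2336, 3015, 3287.
n = 11.
r = 1 + (20/100)·(11 − 1) = 1 + 2 = 3.
r is an integer, so P20 is the value at rank 3: 905.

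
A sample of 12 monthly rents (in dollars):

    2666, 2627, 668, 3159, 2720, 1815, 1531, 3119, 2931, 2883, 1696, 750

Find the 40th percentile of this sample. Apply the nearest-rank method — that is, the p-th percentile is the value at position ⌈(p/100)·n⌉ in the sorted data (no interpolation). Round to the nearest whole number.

Sorted: 668, 750, 1531, 1696, 1815, 2627, 2666, 2720, 2883, 2931, 3119, 3159.
n = 12.
Position = ⌈40/100 · 12⌉ = ⌈4.8⌉ = 5.
The value at rank 5 is 1815.

1815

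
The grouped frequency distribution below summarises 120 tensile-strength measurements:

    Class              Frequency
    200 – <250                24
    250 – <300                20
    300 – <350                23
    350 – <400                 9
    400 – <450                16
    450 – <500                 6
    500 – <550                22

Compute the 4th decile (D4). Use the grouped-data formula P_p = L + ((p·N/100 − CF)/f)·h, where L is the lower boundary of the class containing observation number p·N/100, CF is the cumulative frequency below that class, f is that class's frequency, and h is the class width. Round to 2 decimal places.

308.70

N = 120; target position k = 40/100 · 120 = 48.
Cumulative frequencies: 24, 44, 67, 76, 92, 98, 120.
Observation 48 falls in the class 300 – <350.
L = 300, CF = 44, f = 23, h = 50.
P40 = 300 + ((48 − 44)/23)·50 = 300 + 8.69565 = 308.696.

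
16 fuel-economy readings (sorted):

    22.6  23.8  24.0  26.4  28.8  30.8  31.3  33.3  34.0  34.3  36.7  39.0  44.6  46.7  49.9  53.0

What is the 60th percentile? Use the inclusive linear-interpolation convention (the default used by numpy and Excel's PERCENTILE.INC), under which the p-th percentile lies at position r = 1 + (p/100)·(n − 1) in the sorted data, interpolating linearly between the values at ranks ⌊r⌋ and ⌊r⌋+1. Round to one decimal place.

n = 16.
r = 1 + (60/100)·(16 − 1) = 1 + 9 = 10.
r is an integer, so P60 is the value at rank 10: 34.3.

34.3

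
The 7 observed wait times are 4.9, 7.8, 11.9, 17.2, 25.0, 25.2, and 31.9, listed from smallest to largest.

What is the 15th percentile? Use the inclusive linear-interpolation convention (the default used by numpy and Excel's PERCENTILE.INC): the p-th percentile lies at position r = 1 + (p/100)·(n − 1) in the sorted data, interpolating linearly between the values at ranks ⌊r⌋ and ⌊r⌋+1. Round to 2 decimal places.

7.51

n = 7.
r = 1 + (15/100)·(7 − 1) = 1 + 0.9 = 1.9.
Rank 1 is 4.9 and rank 2 is 7.8.
Interpolate: 4.9 + 0.9·(7.8 − 4.9) = 4.9 + 0.9·2.9 = 7.51.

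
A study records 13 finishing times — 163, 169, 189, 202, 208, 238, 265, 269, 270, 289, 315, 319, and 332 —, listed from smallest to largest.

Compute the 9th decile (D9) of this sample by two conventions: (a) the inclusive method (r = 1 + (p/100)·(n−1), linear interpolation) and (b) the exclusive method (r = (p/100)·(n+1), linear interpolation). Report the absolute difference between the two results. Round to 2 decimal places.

n = 13.
(a) r = 11.8; between ranks 11 (315) and 12 (319): 318.2.
(b) r = 12.6; between ranks 12 (319) and 13 (332): 326.8.
|318.2 − 326.8| = 8.6.

8.60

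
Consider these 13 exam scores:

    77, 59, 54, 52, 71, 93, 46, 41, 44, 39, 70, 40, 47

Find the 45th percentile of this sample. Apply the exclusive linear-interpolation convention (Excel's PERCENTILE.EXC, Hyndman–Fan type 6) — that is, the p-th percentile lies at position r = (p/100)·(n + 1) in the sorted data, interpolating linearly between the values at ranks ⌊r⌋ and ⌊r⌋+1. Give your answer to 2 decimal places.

Sorted: 39, 40, 41, 44, 46, 47, 52, 54, 59, 70, 71, 77, 93.
n = 13.
r = (45/100)·(13 + 1) = 6.3.
Rank 6 is 47 and rank 7 is 52.
Interpolate: 47 + 0.3·(52 − 47) = 47 + 0.3·5 = 48.5.

48.50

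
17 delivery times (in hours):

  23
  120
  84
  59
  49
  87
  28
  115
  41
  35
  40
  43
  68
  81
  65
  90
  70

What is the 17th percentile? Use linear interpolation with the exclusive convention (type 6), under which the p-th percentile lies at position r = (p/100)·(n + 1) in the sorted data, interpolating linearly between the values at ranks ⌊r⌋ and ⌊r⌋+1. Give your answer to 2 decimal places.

Sorted: 23, 28, 35, 40, 41, 43, 49, 59, 65, 68, 70, 81, 84, 87, 90, 115, 120.
n = 17.
r = (17/100)·(17 + 1) = 3.06.
Rank 3 is 35 and rank 4 is 40.
Interpolate: 35 + 0.06·(40 − 35) = 35 + 0.06·5 = 35.3.

35.30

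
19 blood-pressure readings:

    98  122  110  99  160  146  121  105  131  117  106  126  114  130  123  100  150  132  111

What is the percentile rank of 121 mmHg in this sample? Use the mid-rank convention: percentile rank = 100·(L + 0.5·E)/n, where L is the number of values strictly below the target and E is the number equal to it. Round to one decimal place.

50.0

Sorted: 98, 99, 100, 105, 106, 110, 111, 114, 117, 121, 122, 123, 126, 130, 131, 132, 146, 150, 160.
Count below 121: L = 9; count equal: E = 1; n = 19.
Percentile rank = 100·(9 + 0.5·1)/19 = 100·9.5/19 = 50.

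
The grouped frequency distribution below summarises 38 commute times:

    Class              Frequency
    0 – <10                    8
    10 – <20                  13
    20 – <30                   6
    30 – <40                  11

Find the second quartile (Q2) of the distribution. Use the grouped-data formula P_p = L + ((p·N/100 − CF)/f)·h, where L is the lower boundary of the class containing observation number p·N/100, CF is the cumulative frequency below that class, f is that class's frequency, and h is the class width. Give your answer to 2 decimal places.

18.46

N = 38; target position k = 50/100 · 38 = 19.
Cumulative frequencies: 8, 21, 27, 38.
Observation 19 falls in the class 10 – <20.
L = 10, CF = 8, f = 13, h = 10.
P50 = 10 + ((19 − 8)/13)·10 = 10 + 8.46154 = 18.4615.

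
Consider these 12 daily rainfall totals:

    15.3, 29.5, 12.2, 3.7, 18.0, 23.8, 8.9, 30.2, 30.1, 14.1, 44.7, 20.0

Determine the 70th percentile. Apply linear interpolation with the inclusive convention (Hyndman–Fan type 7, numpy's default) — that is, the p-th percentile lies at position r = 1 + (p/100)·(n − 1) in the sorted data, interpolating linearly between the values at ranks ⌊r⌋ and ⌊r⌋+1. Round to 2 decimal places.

Sorted: 3.7, 8.9, 12.2, 14.1, 15.3, 18.0, 20.0, 23.8, 29.5, 30.1, 30.2, 44.7.
n = 12.
r = 1 + (70/100)·(12 − 1) = 1 + 7.7 = 8.7.
Rank 8 is 23.8 and rank 9 is 29.5.
Interpolate: 23.8 + 0.7·(29.5 − 23.8) = 23.8 + 0.7·5.7 = 27.79.

27.79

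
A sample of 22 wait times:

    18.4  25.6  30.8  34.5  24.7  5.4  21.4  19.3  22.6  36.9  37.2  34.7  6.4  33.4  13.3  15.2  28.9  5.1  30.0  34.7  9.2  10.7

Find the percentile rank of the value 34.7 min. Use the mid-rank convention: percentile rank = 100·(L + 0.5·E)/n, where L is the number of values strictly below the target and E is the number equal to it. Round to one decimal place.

Sorted: 5.1, 5.4, 6.4, 9.2, 10.7, 13.3, 15.2, 18.4, 19.3, 21.4, 22.6, 24.7, 25.6, 28.9, 30.0, 30.8, 33.4, 34.5, 34.7, 34.7, 36.9, 37.2.
Count below 34.7: L = 18; count equal: E = 2; n = 22.
Percentile rank = 100·(18 + 0.5·2)/22 = 100·19/22 = 86.36.

86.4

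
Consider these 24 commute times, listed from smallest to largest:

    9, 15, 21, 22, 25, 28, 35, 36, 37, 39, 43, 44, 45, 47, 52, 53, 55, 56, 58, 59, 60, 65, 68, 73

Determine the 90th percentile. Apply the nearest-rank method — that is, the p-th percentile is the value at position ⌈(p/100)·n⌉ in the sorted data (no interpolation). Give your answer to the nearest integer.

n = 24.
Position = ⌈90/100 · 24⌉ = ⌈21.6⌉ = 22.
The value at rank 22 is 65.

65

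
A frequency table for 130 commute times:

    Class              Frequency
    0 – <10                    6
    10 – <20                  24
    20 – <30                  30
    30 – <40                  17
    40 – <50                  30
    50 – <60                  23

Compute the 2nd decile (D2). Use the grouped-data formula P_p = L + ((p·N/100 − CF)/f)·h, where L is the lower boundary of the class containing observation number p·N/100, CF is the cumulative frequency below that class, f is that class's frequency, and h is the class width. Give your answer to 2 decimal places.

18.33

N = 130; target position k = 20/100 · 130 = 26.
Cumulative frequencies: 6, 30, 60, 77, 107, 130.
Observation 26 falls in the class 10 – <20.
L = 10, CF = 6, f = 24, h = 10.
P20 = 10 + ((26 − 6)/24)·10 = 10 + 8.33333 = 18.3333.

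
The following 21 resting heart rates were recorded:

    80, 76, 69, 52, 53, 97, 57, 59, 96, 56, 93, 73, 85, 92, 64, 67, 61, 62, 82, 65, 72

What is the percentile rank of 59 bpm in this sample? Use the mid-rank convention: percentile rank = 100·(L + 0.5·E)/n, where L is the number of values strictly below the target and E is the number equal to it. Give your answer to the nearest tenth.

21.4

Sorted: 52, 53, 56, 57, 59, 61, 62, 64, 65, 67, 69, 72, 73, 76, 80, 82, 85, 92, 93, 96, 97.
Count below 59: L = 4; count equal: E = 1; n = 21.
Percentile rank = 100·(4 + 0.5·1)/21 = 100·4.5/21 = 21.43.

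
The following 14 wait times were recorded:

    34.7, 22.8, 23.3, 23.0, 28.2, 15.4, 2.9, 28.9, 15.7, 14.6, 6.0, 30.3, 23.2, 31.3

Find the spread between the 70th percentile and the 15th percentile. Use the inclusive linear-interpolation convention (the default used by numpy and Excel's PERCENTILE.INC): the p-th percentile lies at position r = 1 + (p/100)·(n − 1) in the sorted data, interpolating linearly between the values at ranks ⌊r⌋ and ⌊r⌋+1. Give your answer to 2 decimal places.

Sorted: 2.9, 6.0, 14.6, 15.4, 15.7, 22.8, 23.0, 23.2, 23.3, 28.2, 28.9, 30.3, 31.3, 34.7.
n = 14.
P15: r = 2.95; ranks 2–3 are 6.0, 14.6; interpolating gives 14.17.
P70: r = 10.1; ranks 10–11 are 28.2, 28.9; interpolating gives 28.27.
Difference: 28.27 − 14.17 = 14.1.

14.10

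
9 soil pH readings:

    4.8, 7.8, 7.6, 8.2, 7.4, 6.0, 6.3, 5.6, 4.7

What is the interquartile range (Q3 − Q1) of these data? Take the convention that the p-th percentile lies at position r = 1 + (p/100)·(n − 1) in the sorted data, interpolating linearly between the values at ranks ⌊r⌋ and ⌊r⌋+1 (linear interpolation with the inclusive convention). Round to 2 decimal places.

2.00

Sorted: 4.7, 4.8, 5.6, 6.0, 6.3, 7.4, 7.6, 7.8, 8.2.
n = 9.
P25: r = 3 (integer) → 5.6.
P75: r = 7 (integer) → 7.6.
Difference: 7.6 − 5.6 = 2.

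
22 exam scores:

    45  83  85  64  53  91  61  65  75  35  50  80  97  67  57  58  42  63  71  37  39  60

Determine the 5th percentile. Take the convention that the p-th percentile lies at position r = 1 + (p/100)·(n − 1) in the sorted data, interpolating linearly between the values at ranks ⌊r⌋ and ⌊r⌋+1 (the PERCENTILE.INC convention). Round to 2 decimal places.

Sorted: 35, 37, 39, 42, 45, 50, 53, 57, 58, 60, 61, 63, 64, 65, 67, 71, 75, 80, 83, 85, 91, 97.
n = 22.
r = 1 + (5/100)·(22 − 1) = 1 + 1.05 = 2.05.
Rank 2 is 37 and rank 3 is 39.
Interpolate: 37 + 0.05·(39 − 37) = 37 + 0.05·2 = 37.1.

37.10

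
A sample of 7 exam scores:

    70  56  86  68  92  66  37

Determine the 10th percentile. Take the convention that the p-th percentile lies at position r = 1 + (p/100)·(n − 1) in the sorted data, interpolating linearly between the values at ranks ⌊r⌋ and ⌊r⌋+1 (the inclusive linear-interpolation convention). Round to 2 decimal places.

Sorted: 37, 56, 66, 68, 70, 86, 92.
n = 7.
r = 1 + (10/100)·(7 − 1) = 1 + 0.6 = 1.6.
Rank 1 is 37 and rank 2 is 56.
Interpolate: 37 + 0.6·(56 − 37) = 37 + 0.6·19 = 48.4.

48.40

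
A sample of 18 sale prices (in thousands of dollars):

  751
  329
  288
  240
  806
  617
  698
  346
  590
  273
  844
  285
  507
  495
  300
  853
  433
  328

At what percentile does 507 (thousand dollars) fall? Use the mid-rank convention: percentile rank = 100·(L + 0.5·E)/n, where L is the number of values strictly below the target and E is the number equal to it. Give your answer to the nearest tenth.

58.3

Sorted: 240, 273, 285, 288, 300, 328, 329, 346, 433, 495, 507, 590, 617, 698, 751, 806, 844, 853.
Count below 507: L = 10; count equal: E = 1; n = 18.
Percentile rank = 100·(10 + 0.5·1)/18 = 100·10.5/18 = 58.33.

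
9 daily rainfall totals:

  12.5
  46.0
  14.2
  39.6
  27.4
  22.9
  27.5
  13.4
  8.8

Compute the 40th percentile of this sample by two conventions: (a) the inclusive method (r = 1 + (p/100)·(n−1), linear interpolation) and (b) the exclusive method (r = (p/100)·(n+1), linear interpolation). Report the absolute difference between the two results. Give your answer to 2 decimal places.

Sorted: 8.8, 12.5, 13.4, 14.2, 22.9, 27.4, 27.5, 39.6, 46.0.
n = 9.
(a) r = 4.2; between ranks 4 (14.2) and 5 (22.9): 15.94.
(b) r = 4 → value at rank 4 = 14.2.
|15.94 − 14.2| = 1.74.

1.74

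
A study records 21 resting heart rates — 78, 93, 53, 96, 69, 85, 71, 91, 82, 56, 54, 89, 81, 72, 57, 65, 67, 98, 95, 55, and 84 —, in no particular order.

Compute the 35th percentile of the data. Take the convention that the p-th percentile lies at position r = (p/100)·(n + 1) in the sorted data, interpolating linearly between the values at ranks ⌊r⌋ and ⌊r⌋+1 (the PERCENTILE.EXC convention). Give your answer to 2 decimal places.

68.40

Sorted: 53, 54, 55, 56, 57, 65, 67, 69, 71, 72, 78, 81, 82, 84, 85, 89, 91, 93, 95, 96, 98.
n = 21.
r = (35/100)·(21 + 1) = 7.7.
Rank 7 is 67 and rank 8 is 69.
Interpolate: 67 + 0.7·(69 − 67) = 67 + 0.7·2 = 68.4.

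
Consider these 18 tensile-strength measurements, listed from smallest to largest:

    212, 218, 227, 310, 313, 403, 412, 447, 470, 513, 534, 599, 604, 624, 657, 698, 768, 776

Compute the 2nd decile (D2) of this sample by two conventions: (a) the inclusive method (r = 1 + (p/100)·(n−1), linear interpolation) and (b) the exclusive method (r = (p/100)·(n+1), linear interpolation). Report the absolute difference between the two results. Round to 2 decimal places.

n = 18.
(a) r = 4.4; between ranks 4 (310) and 5 (313): 311.2.
(b) r = 3.8; between ranks 3 (227) and 4 (310): 293.4.
|311.2 − 293.4| = 17.8.

17.80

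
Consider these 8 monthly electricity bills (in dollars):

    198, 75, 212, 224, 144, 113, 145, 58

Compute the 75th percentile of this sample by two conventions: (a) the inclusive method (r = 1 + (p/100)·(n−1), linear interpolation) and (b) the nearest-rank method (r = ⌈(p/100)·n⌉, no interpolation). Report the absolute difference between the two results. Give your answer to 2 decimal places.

Sorted: 58, 75, 113, 144, 145, 198, 212, 224.
n = 8.
(a) r = 6.25; between ranks 6 (198) and 7 (212): 201.5.
(b) the nearest-rank method: rank 6 → 198.
|201.5 − 198| = 3.5.

3.50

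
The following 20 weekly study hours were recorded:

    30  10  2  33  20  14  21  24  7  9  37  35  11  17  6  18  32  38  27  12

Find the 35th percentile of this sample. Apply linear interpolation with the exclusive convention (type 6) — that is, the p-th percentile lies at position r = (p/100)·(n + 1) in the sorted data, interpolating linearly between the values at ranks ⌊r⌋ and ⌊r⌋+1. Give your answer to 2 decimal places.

Sorted: 2, 6, 7, 9, 10, 11, 12, 14, 17, 18, 20, 21, 24, 27, 30, 32, 33, 35, 37, 38.
n = 20.
r = (35/100)·(20 + 1) = 7.35.
Rank 7 is 12 and rank 8 is 14.
Interpolate: 12 + 0.35·(14 − 12) = 12 + 0.35·2 = 12.7.

12.70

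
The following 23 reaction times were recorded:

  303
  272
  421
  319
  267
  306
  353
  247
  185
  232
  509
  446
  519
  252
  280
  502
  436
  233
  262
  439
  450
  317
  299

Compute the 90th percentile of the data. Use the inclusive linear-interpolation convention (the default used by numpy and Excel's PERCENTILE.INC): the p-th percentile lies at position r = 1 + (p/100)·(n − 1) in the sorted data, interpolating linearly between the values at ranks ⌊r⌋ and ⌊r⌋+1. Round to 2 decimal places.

Sorted: 185, 232, 233, 247, 252, 262, 267, 272, 280, 299, 303, 306, 317, 319, 353, 421, 436, 439, 446, 450, 502, 509, 519.
n = 23.
r = 1 + (90/100)·(23 − 1) = 1 + 19.8 = 20.8.
Rank 20 is 450 and rank 21 is 502.
Interpolate: 450 + 0.8·(502 − 450) = 450 + 0.8·52 = 491.6.

491.60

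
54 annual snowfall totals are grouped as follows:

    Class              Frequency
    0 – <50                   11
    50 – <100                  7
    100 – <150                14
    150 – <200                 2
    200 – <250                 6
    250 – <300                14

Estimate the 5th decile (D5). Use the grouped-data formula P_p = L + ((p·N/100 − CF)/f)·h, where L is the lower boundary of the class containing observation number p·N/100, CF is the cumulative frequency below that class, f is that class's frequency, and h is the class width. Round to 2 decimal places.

N = 54; target position k = 50/100 · 54 = 27.
Cumulative frequencies: 11, 18, 32, 34, 40, 54.
Observation 27 falls in the class 100 – <150.
L = 100, CF = 18, f = 14, h = 50.
P50 = 100 + ((27 − 18)/14)·50 = 100 + 32.1429 = 132.143.

132.14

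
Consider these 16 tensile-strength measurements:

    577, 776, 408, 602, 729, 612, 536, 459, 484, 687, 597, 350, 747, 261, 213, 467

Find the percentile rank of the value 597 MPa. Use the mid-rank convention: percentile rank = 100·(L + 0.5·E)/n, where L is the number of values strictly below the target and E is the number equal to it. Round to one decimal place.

59.4

Sorted: 213, 261, 350, 408, 459, 467, 484, 536, 577, 597, 602, 612, 687, 729, 747, 776.
Count below 597: L = 9; count equal: E = 1; n = 16.
Percentile rank = 100·(9 + 0.5·1)/16 = 100·9.5/16 = 59.38.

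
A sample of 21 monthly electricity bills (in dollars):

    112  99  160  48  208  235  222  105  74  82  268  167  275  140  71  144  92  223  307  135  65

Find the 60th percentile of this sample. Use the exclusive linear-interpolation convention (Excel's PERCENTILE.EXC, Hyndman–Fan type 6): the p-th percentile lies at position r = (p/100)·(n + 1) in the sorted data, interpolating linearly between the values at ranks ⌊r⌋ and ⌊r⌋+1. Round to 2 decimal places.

161.40

Sorted: 48, 65, 71, 74, 82, 92, 99, 105, 112, 135, 140, 144, 160, 167, 208, 222, 223, 235, 268, 275, 307.
n = 21.
r = (60/100)·(21 + 1) = 13.2.
Rank 13 is 160 and rank 14 is 167.
Interpolate: 160 + 0.2·(167 − 160) = 160 + 0.2·7 = 161.4.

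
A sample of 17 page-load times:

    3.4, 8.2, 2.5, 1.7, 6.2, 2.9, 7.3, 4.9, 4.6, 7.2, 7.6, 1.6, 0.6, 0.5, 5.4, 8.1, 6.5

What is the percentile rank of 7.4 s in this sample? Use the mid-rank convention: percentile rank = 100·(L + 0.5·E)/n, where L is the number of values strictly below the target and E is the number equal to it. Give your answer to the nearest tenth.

Sorted: 0.5, 0.6, 1.6, 1.7, 2.5, 2.9, 3.4, 4.6, 4.9, 5.4, 6.2, 6.5, 7.2, 7.3, 7.6, 8.1, 8.2.
Count below 7.4: L = 14; count equal: E = 0; n = 17.
Percentile rank = 100·(14 + 0.5·0)/17 = 100·14/17 = 82.35.

82.4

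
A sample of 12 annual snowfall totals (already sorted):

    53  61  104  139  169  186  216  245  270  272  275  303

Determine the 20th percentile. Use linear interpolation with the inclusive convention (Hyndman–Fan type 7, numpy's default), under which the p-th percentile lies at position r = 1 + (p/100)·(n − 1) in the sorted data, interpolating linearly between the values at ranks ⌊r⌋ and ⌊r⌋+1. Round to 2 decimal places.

n = 12.
r = 1 + (20/100)·(12 − 1) = 1 + 2.2 = 3.2.
Rank 3 is 104 and rank 4 is 139.
Interpolate: 104 + 0.2·(139 − 104) = 104 + 0.2·35 = 111.

111.00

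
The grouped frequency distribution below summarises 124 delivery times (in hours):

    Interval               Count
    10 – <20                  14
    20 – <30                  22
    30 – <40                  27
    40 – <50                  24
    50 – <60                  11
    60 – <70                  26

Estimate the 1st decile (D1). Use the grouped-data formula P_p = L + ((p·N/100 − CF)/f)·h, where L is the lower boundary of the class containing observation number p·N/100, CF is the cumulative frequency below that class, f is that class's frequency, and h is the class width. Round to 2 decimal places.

N = 124; target position k = 10/100 · 124 = 12.4.
Cumulative frequencies: 14, 36, 63, 87, 98, 124.
Observation 12.4 falls in the class 10 – <20.
L = 10, CF = 0, f = 14, h = 10.
P10 = 10 + ((12.4 − 0)/14)·10 = 10 + 8.85714 = 18.8571.

18.86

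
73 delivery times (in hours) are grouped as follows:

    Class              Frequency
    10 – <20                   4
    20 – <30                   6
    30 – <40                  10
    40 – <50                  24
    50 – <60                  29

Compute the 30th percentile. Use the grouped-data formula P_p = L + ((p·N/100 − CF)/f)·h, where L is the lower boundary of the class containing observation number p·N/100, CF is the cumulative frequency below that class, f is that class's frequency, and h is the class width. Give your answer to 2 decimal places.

40.79

N = 73; target position k = 30/100 · 73 = 21.9.
Cumulative frequencies: 4, 10, 20, 44, 73.
Observation 21.9 falls in the class 40 – <50.
L = 40, CF = 20, f = 24, h = 10.
P30 = 40 + ((21.9 − 20)/24)·10 = 40 + 0.791667 = 40.7917.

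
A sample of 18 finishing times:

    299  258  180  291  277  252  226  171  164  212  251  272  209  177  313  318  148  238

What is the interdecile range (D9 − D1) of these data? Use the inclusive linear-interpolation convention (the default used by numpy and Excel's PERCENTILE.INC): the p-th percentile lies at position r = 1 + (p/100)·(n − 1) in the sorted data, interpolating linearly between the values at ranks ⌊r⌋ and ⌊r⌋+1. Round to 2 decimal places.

134.30

Sorted: 148, 164, 171, 177, 180, 209, 212, 226, 238, 251, 252, 258, 272, 277, 291, 299, 313, 318.
n = 18.
P10: r = 2.7; ranks 2–3 are 164, 171; interpolating gives 168.9.
P90: r = 16.3; ranks 16–17 are 299, 313; interpolating gives 303.2.
Difference: 303.2 − 168.9 = 134.3.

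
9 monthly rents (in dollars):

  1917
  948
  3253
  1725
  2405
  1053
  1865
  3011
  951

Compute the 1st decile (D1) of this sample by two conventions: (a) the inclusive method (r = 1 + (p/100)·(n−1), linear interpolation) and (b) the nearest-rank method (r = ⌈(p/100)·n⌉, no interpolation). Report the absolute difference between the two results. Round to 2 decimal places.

2.40

Sorted: 948, 951, 1053, 1725, 1865, 1917, 2405, 3011, 3253.
n = 9.
(a) r = 1.8; between ranks 1 (948) and 2 (951): 950.4.
(b) the nearest-rank method: rank 1 → 948.
|950.4 − 948| = 2.4.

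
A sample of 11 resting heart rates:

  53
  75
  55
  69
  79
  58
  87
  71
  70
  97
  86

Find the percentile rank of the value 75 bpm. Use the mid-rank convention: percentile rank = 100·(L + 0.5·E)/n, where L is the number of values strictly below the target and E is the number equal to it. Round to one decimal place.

59.1

Sorted: 53, 55, 58, 69, 70, 71, 75, 79, 86, 87, 97.
Count below 75: L = 6; count equal: E = 1; n = 11.
Percentile rank = 100·(6 + 0.5·1)/11 = 100·6.5/11 = 59.09.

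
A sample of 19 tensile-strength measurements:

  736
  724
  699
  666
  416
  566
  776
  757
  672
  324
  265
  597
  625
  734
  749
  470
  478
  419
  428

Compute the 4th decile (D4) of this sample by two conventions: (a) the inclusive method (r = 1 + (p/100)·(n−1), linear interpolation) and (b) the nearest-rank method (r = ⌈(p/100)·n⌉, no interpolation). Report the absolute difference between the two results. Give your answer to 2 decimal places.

Sorted: 265, 324, 416, 419, 428, 470, 478, 566, 597, 625, 666, 672, 699, 724, 734, 736, 749, 757, 776.
n = 19.
(a) r = 8.2; between ranks 8 (566) and 9 (597): 572.2.
(b) the nearest-rank method: rank 8 → 566.
|572.2 − 566| = 6.2.

6.20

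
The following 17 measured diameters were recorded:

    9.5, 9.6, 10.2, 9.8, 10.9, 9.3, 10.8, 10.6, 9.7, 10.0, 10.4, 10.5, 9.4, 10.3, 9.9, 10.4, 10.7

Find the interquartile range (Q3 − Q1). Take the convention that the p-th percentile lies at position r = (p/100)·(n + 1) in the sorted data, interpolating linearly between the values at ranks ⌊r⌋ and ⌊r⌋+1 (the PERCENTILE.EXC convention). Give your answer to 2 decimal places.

0.90

Sorted: 9.3, 9.4, 9.5, 9.6, 9.7, 9.8, 9.9, 10.0, 10.2, 10.3, 10.4, 10.4, 10.5, 10.6, 10.7, 10.8, 10.9.
n = 17.
P25: r = 4.5; ranks 4–5 are 9.6, 9.7; interpolating gives 9.65.
P75: r = 13.5; ranks 13–14 are 10.5, 10.6; interpolating gives 10.55.
Difference: 10.55 − 9.65 = 0.9.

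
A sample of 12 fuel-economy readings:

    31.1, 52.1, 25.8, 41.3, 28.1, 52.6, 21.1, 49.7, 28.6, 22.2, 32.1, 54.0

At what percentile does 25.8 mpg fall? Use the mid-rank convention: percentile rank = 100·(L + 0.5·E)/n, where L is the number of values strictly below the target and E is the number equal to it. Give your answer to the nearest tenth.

20.8

Sorted: 21.1, 22.2, 25.8, 28.1, 28.6, 31.1, 32.1, 41.3, 49.7, 52.1, 52.6, 54.0.
Count below 25.8: L = 2; count equal: E = 1; n = 12.
Percentile rank = 100·(2 + 0.5·1)/12 = 100·2.5/12 = 20.83.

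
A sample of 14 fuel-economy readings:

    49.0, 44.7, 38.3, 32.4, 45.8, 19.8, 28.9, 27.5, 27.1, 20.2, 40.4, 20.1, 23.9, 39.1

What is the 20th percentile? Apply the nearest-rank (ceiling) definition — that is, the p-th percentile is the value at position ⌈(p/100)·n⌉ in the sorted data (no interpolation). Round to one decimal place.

Sorted: 19.8, 20.1, 20.2, 23.9, 27.1, 27.5, 28.9, 32.4, 38.3, 39.1, 40.4, 44.7, 45.8, 49.0.
n = 14.
Position = ⌈20/100 · 14⌉ = ⌈2.8⌉ = 3.
The value at rank 3 is 20.2.

20.2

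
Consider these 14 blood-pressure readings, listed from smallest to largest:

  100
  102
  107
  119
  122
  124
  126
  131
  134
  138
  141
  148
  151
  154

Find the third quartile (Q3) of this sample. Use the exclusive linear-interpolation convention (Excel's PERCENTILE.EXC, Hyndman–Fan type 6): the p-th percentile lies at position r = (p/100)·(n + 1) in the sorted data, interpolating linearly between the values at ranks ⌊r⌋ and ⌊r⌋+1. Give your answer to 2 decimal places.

142.75

n = 14.
r = (75/100)·(14 + 1) = 11.25.
Rank 11 is 141 and rank 12 is 148.
Interpolate: 141 + 0.25·(148 − 141) = 141 + 0.25·7 = 142.75.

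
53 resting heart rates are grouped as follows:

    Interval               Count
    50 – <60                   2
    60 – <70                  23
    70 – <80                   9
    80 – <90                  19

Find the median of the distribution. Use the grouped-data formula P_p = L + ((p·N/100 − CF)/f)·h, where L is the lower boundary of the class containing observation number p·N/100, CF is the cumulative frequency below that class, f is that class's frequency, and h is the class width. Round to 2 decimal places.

71.67

N = 53; target position k = 50/100 · 53 = 26.5.
Cumulative frequencies: 2, 25, 34, 53.
Observation 26.5 falls in the class 70 – <80.
L = 70, CF = 25, f = 9, h = 10.
P50 = 70 + ((26.5 − 25)/9)·10 = 70 + 1.66667 = 71.6667.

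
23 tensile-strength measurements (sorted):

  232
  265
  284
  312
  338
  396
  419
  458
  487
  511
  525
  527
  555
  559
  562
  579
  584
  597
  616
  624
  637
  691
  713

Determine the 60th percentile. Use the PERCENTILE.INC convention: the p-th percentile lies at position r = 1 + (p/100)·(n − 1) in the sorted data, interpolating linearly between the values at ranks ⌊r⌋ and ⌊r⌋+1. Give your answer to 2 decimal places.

559.60

n = 23.
r = 1 + (60/100)·(23 − 1) = 1 + 13.2 = 14.2.
Rank 14 is 559 and rank 15 is 562.
Interpolate: 559 + 0.2·(562 − 559) = 559 + 0.2·3 = 559.6.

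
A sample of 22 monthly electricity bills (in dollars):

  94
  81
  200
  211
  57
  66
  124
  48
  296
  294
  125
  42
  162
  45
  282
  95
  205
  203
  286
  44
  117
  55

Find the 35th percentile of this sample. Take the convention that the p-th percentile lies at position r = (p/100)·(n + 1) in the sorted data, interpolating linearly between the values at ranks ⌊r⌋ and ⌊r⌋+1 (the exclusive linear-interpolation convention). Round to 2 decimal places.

81.65

Sorted: 42, 44, 45, 48, 55, 57, 66, 81, 94, 95, 117, 124, 125, 162, 200, 203, 205, 211, 282, 286, 294, 296.
n = 22.
r = (35/100)·(22 + 1) = 8.05.
Rank 8 is 81 and rank 9 is 94.
Interpolate: 81 + 0.05·(94 − 81) = 81 + 0.05·13 = 81.65.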